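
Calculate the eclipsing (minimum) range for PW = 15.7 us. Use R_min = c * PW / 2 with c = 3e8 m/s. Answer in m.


R_min = 3e8 * 15.7e-6 / 2 = 2355.0 m

2355.0 m


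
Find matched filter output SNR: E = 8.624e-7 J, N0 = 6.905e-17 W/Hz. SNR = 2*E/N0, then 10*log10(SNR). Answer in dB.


SNR_lin = 2 * 8.624e-7 / 6.905e-17 = 2.498e10
SNR_dB = 10*log10(2.498e10) = 104.0 dB

104.0 dB


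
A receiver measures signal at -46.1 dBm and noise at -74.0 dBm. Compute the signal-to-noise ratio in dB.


SNR = -46.1 - (-74.0) = 27.9 dB

27.9 dB


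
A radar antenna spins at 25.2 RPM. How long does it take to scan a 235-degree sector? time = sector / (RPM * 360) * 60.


t = 235 / (25.2 * 360) * 60 = 1.55 s

1.55 s


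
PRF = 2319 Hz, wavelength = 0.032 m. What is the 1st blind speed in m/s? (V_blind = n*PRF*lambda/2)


V_blind = 1 * 2319 * 0.032 / 2 = 37.1 m/s

37.1 m/s


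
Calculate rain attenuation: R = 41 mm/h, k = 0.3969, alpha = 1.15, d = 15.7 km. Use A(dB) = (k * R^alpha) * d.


gamma = 0.3969 * 41^1.15 = 28.404198 dB/km
A = 28.404198 * 15.7 = 445.95 dB

445.95 dB


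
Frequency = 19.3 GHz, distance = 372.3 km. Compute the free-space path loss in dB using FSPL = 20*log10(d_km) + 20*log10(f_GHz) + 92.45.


20*log10(372.3) = 51.42
20*log10(19.3) = 25.71
FSPL = 169.6 dB

169.6 dB


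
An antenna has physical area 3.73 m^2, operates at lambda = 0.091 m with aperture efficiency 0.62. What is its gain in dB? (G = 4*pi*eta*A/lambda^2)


G_linear = 4*pi*0.62*3.73/0.091^2 = 3509.36
G_dB = 10*log10(3509.36) = 35.5 dB

35.5 dB


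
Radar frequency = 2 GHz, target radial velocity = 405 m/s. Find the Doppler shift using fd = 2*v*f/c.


fd = 2 * 405 * 2000000000.0 / 3e8 = 5400.0 Hz

5400.0 Hz


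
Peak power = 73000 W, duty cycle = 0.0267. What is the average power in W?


P_avg = 73000 * 0.0267 = 1949.1 W

1949.1 W


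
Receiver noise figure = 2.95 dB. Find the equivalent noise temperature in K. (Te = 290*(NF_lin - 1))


NF_lin = 10^(2.95/10) = 1.972423
Te = 290 * (1.972423 - 1) = 282.0 K

282.0 K


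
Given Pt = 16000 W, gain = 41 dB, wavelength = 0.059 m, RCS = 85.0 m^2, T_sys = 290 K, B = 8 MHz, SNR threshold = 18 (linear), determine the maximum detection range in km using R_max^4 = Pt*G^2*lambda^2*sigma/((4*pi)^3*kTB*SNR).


G_lin = 10^(41/10) = 12589.254118
R^4 = 16000 * 12589.254118^2 * 0.059^2 * 85.0 / ((4*pi)^3 * 1.38e-23 * 290 * 8000000.0 * 18)
R^4 = 6.56106e20 m^4
R_max = (6.56106e20)^(1/4) = 160045.5 m = 160.0 km

160.0 km


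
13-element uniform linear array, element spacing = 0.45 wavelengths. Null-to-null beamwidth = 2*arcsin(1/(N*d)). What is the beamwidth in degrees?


1/(N*d) = 1/(13*0.45) = 0.17094
BW = 2*arcsin(0.17094) = 19.7 degrees

19.7 degrees


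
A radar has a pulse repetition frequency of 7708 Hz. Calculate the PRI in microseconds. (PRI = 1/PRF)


PRI = 1/7708 = 0.0001297353 s = 129.7 us

129.7 us


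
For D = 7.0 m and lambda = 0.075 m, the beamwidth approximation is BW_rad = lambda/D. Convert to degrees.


BW_rad = 0.075 / 7.0 = 0.010714
BW_deg = 0.61 degrees

0.61 degrees


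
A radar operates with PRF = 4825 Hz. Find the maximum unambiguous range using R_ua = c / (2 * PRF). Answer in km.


R_ua = 3e8 / (2 * 4825) = 31088.1 m = 31.1 km

31.1 km


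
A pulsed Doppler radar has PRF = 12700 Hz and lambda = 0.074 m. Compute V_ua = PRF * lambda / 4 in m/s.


V_ua = 12700 * 0.074 / 4 = 235.0 m/s

235.0 m/s


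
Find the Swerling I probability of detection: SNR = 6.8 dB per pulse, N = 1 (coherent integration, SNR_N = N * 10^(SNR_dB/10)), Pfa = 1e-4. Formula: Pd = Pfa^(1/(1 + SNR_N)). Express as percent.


SNR_lin = 10^(6.8/10) = 4.7863
SNR_N = 1 * 4.7863 = 4.7863
1/(1 + SNR_N) = 1/5.7863 = 0.172822
Pd = (1e-4)^0.172822 = 0.20357
Pd = 20.4%

20.4%


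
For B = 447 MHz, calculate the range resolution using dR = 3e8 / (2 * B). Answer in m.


dR = 3e8 / (2 * 447000000.0) = 0.34 m

0.34 m


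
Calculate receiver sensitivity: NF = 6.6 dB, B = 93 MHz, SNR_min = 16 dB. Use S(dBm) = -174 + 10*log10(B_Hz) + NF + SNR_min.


10*log10(93000000.0) = 79.68
S = -174 + 79.68 + 6.6 + 16 = -71.7 dBm

-71.7 dBm


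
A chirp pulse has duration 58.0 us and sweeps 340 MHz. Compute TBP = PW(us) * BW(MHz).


TBP = 58.0 * 340 = 19720.0

19720.0


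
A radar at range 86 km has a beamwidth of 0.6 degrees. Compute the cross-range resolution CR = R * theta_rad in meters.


BW_rad = 0.010471976
CR = 86000 * 0.010471976 = 900.6 m

900.6 m


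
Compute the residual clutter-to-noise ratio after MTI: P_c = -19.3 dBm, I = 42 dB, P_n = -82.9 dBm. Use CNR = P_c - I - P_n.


CNR = -19.3 - 42 - (-82.9) = 21.6 dB

21.6 dB


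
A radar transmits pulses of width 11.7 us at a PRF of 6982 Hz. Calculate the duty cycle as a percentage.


DC = 11.7e-6 * 6982 * 100 = 8.17%

8.17%


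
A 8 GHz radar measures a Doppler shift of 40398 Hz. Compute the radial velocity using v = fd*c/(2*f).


v = 40398 * 3e8 / (2 * 8000000000.0) = 757.5 m/s

757.5 m/s


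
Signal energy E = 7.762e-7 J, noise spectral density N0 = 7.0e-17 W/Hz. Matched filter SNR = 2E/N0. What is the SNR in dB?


SNR_lin = 2 * 7.762e-7 / 7.0e-17 = 2.218e10
SNR_dB = 10*log10(2.218e10) = 103.5 dB

103.5 dB


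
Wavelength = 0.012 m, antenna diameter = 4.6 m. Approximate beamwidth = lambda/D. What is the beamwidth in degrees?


BW_rad = 0.012 / 4.6 = 0.002609
BW_deg = 0.15 degrees

0.15 degrees


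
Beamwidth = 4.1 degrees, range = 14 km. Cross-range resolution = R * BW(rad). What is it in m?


BW_rad = 0.071558499
CR = 14000 * 0.071558499 = 1001.8 m

1001.8 m


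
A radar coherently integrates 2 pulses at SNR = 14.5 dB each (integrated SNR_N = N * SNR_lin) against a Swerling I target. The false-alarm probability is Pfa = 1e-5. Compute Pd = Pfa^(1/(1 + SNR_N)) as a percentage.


SNR_lin = 10^(14.5/10) = 28.18383
SNR_N = 2 * 28.18383 = 56.36766
1/(1 + SNR_N) = 1/57.36766 = 0.0174314
Pd = (1e-5)^0.0174314 = 0.81817
Pd = 81.8%

81.8%


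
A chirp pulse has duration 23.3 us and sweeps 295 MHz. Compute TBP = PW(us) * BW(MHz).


TBP = 23.3 * 295 = 6873.5

6873.5


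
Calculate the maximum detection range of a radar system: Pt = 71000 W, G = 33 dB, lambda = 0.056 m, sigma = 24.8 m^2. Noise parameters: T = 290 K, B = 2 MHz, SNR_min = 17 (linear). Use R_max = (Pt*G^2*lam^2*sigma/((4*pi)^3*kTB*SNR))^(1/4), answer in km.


G_lin = 10^(33/10) = 1995.262315
R^4 = 71000 * 1995.262315^2 * 0.056^2 * 24.8 / ((4*pi)^3 * 1.38e-23 * 290 * 2000000.0 * 17)
R^4 = 8.14143e19 m^4
R_max = (8.14143e19)^(1/4) = 94989.4 m = 95.0 km

95.0 km


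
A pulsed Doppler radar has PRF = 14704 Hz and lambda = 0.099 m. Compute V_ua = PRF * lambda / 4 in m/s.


V_ua = 14704 * 0.099 / 4 = 363.9 m/s

363.9 m/s


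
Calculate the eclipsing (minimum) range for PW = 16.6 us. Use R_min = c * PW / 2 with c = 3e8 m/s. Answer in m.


R_min = 3e8 * 16.6e-6 / 2 = 2490.0 m

2490.0 m


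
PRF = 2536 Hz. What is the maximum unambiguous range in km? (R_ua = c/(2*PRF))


R_ua = 3e8 / (2 * 2536) = 59148.3 m = 59.1 km

59.1 km


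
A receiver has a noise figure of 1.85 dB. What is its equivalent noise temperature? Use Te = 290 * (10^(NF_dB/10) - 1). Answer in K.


NF_lin = 10^(1.85/10) = 1.531087
Te = 290 * (1.531087 - 1) = 154.0 K

154.0 K


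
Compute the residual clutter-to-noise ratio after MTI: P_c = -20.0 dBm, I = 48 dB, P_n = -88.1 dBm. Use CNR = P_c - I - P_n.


CNR = -20.0 - 48 - (-88.1) = 20.1 dB

20.1 dB


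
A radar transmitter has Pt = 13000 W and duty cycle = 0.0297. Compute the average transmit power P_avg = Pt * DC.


P_avg = 13000 * 0.0297 = 386.1 W

386.1 W


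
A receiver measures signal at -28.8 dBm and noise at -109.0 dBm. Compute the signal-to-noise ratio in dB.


SNR = -28.8 - (-109.0) = 80.2 dB

80.2 dB


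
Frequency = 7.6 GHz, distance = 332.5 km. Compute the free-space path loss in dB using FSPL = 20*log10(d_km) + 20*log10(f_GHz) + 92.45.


20*log10(332.5) = 50.44
20*log10(7.6) = 17.62
FSPL = 160.5 dB

160.5 dB


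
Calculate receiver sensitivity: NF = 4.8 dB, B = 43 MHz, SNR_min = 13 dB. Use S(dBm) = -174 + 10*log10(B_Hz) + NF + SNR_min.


10*log10(43000000.0) = 76.33
S = -174 + 76.33 + 4.8 + 13 = -79.9 dBm

-79.9 dBm


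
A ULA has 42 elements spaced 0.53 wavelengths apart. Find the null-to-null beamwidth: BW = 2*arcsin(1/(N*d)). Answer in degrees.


1/(N*d) = 1/(42*0.53) = 0.044924
BW = 2*arcsin(0.044924) = 5.1 degrees

5.1 degrees


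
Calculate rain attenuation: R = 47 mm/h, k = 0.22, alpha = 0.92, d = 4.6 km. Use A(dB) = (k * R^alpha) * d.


gamma = 0.22 * 47^0.92 = 7.598935 dB/km
A = 7.598935 * 4.6 = 34.96 dB

34.96 dB


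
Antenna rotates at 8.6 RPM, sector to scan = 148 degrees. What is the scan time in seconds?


t = 148 / (8.6 * 360) * 60 = 2.87 s

2.87 s


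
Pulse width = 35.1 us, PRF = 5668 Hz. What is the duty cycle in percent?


DC = 35.1e-6 * 5668 * 100 = 19.89%

19.89%


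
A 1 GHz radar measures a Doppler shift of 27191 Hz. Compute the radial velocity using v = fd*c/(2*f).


v = 27191 * 3e8 / (2 * 1000000000.0) = 4078.7 m/s

4078.7 m/s


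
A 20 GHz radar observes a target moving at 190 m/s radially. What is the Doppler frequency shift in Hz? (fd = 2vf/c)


fd = 2 * 190 * 20000000000.0 / 3e8 = 25333.3 Hz

25333.3 Hz


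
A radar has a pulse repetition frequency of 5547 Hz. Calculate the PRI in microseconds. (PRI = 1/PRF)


PRI = 1/5547 = 0.0001802776 s = 180.3 us

180.3 us


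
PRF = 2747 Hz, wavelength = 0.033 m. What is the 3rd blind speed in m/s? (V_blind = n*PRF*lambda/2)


V_blind = 3 * 2747 * 0.033 / 2 = 136.0 m/s

136.0 m/s


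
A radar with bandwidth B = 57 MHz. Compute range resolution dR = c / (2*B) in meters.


dR = 3e8 / (2 * 57000000.0) = 2.63 m

2.63 m


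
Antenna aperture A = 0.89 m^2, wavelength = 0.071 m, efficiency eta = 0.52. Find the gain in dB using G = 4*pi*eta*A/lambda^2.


G_linear = 4*pi*0.52*0.89/0.071^2 = 1153.68
G_dB = 10*log10(1153.68) = 30.6 dB

30.6 dB


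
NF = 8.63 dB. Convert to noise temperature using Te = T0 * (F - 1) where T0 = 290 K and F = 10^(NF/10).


NF_lin = 10^(8.63/10) = 7.294575
Te = 290 * (7.294575 - 1) = 1825.4 K

1825.4 K


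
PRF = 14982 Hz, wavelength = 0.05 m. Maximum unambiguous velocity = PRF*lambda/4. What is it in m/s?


V_ua = 14982 * 0.05 / 4 = 187.3 m/s

187.3 m/s


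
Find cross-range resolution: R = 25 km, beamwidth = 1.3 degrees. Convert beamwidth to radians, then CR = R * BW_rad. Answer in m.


BW_rad = 0.02268928
CR = 25000 * 0.02268928 = 567.2 m

567.2 m


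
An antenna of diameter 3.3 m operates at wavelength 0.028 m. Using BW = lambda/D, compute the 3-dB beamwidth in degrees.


BW_rad = 0.028 / 3.3 = 0.008485
BW_deg = 0.49 degrees

0.49 degrees


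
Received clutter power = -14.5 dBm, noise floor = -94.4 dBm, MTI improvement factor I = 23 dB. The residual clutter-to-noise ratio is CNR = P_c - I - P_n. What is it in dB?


CNR = -14.5 - 23 - (-94.4) = 56.9 dB

56.9 dB


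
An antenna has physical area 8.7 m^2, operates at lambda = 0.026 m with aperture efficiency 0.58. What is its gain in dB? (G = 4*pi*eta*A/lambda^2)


G_linear = 4*pi*0.58*8.7/0.026^2 = 93801.64
G_dB = 10*log10(93801.64) = 49.7 dB

49.7 dB


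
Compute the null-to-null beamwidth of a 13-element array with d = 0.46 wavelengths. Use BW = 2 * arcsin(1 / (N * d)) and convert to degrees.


1/(N*d) = 1/(13*0.46) = 0.167224
BW = 2*arcsin(0.167224) = 19.3 degrees

19.3 degrees


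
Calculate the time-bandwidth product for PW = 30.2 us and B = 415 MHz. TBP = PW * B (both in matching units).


TBP = 30.2 * 415 = 12533.0

12533.0


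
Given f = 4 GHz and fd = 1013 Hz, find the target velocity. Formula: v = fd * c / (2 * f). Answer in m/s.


v = 1013 * 3e8 / (2 * 4000000000.0) = 38.0 m/s

38.0 m/s


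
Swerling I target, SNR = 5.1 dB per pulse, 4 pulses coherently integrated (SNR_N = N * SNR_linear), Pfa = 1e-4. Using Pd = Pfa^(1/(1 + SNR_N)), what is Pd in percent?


SNR_lin = 10^(5.1/10) = 3.23594
SNR_N = 4 * 3.23594 = 12.94376
1/(1 + SNR_N) = 1/13.94376 = 0.0717167
Pd = (1e-4)^0.0717167 = 0.51657
Pd = 51.7%

51.7%


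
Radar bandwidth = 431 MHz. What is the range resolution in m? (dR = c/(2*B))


dR = 3e8 / (2 * 431000000.0) = 0.35 m

0.35 m


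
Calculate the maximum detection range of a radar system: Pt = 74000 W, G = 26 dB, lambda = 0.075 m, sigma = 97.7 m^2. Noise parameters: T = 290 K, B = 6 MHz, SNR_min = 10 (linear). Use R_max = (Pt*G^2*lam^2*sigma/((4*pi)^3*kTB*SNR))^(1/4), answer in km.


G_lin = 10^(26/10) = 398.107171
R^4 = 74000 * 398.107171^2 * 0.075^2 * 97.7 / ((4*pi)^3 * 1.38e-23 * 290 * 6000000.0 * 10)
R^4 = 1.35267e19 m^4
R_max = (1.35267e19)^(1/4) = 60645.4 m = 60.6 km

60.6 km


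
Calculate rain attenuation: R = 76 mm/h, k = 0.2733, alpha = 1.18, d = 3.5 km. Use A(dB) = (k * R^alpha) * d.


gamma = 0.2733 * 76^1.18 = 45.289724 dB/km
A = 45.289724 * 3.5 = 158.51 dB

158.51 dB


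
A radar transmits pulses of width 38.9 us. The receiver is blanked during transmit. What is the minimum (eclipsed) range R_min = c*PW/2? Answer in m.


R_min = 3e8 * 38.9e-6 / 2 = 5835.0 m

5835.0 m


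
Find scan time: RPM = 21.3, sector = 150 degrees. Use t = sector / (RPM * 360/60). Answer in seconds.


t = 150 / (21.3 * 360) * 60 = 1.17 s

1.17 s


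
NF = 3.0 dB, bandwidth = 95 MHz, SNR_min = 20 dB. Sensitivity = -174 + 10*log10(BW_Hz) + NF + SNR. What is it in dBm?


10*log10(95000000.0) = 79.78
S = -174 + 79.78 + 3.0 + 20 = -71.2 dBm

-71.2 dBm


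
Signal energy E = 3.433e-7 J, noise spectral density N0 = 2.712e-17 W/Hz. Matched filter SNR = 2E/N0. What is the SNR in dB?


SNR_lin = 2 * 3.433e-7 / 2.712e-17 = 2.532e10
SNR_dB = 10*log10(2.532e10) = 104.0 dB

104.0 dB


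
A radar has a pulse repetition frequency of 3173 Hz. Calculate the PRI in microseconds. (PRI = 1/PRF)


PRI = 1/3173 = 0.0003151592 s = 315.2 us

315.2 us


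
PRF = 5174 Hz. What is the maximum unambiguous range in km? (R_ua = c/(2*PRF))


R_ua = 3e8 / (2 * 5174) = 28991.1 m = 29.0 km

29.0 km


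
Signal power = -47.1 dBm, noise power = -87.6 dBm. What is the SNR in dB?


SNR = -47.1 - (-87.6) = 40.5 dB

40.5 dB


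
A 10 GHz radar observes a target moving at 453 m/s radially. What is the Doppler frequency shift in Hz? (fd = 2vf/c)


fd = 2 * 453 * 10000000000.0 / 3e8 = 30200.0 Hz

30200.0 Hz


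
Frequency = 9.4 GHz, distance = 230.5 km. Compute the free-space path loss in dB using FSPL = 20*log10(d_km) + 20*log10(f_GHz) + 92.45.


20*log10(230.5) = 47.25
20*log10(9.4) = 19.46
FSPL = 159.2 dB

159.2 dB


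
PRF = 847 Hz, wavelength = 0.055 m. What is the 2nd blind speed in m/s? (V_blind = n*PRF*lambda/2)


V_blind = 2 * 847 * 0.055 / 2 = 46.6 m/s

46.6 m/s


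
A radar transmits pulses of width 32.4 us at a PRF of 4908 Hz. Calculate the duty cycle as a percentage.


DC = 32.4e-6 * 4908 * 100 = 15.9%

15.9%


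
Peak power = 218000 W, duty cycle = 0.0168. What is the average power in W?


P_avg = 218000 * 0.0168 = 3662.4 W

3662.4 W


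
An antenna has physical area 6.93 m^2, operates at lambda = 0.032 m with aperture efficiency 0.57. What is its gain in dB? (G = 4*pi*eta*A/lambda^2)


G_linear = 4*pi*0.57*6.93/0.032^2 = 48475.02
G_dB = 10*log10(48475.02) = 46.9 dB

46.9 dB


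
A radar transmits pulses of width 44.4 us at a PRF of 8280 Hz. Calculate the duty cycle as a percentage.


DC = 44.4e-6 * 8280 * 100 = 36.76%

36.76%


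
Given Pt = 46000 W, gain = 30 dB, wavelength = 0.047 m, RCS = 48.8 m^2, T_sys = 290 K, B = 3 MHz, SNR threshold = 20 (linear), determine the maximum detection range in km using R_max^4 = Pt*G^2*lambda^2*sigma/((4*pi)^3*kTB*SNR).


G_lin = 10^(30/10) = 1000.0
R^4 = 46000 * 1000.0^2 * 0.047^2 * 48.8 / ((4*pi)^3 * 1.38e-23 * 290 * 3000000.0 * 20)
R^4 = 1.04068e19 m^4
R_max = (1.04068e19)^(1/4) = 56797.5 m = 56.8 km

56.8 km


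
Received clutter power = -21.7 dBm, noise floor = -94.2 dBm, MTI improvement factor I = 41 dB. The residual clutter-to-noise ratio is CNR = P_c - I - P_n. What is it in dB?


CNR = -21.7 - 41 - (-94.2) = 31.5 dB

31.5 dB


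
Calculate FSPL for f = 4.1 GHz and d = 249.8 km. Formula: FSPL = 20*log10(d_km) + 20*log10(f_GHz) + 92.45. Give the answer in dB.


20*log10(249.8) = 47.95
20*log10(4.1) = 12.26
FSPL = 152.7 dB

152.7 dB


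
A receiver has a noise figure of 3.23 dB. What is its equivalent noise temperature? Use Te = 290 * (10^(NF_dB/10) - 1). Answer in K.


NF_lin = 10^(3.23/10) = 2.103778
Te = 290 * (2.103778 - 1) = 320.1 K

320.1 K


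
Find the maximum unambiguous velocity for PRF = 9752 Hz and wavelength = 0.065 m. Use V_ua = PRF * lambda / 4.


V_ua = 9752 * 0.065 / 4 = 158.5 m/s

158.5 m/s


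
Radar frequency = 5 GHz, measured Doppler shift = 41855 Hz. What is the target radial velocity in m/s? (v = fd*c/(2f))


v = 41855 * 3e8 / (2 * 5000000000.0) = 1255.7 m/s

1255.7 m/s


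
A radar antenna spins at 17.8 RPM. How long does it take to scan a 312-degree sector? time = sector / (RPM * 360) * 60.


t = 312 / (17.8 * 360) * 60 = 2.92 s

2.92 s


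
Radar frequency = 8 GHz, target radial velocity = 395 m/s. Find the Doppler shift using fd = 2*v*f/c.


fd = 2 * 395 * 8000000000.0 / 3e8 = 21066.7 Hz

21066.7 Hz


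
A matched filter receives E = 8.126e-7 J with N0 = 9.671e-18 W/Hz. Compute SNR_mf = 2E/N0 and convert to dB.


SNR_lin = 2 * 8.126e-7 / 9.671e-18 = 1.68e11
SNR_dB = 10*log10(1.68e11) = 112.3 dB

112.3 dB


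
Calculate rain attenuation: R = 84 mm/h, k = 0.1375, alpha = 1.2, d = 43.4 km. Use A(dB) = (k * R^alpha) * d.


gamma = 0.1375 * 84^1.2 = 28.018046 dB/km
A = 28.018046 * 43.4 = 1215.98 dB

1215.98 dB


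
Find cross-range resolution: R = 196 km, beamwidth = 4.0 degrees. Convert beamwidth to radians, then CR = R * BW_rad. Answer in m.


BW_rad = 0.06981317
CR = 196000 * 0.06981317 = 13683.4 m

13683.4 m


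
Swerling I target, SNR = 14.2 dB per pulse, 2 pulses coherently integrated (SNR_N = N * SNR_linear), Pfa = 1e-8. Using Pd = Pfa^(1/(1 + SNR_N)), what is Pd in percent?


SNR_lin = 10^(14.2/10) = 26.30268
SNR_N = 2 * 26.30268 = 52.60536
1/(1 + SNR_N) = 1/53.60536 = 0.0186549
Pd = (1e-8)^0.0186549 = 0.70919
Pd = 70.9%

70.9%


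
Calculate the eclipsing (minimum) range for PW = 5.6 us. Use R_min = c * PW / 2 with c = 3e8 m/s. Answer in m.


R_min = 3e8 * 5.6e-6 / 2 = 840.0 m

840.0 m


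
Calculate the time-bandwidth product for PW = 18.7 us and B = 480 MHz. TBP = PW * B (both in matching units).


TBP = 18.7 * 480 = 8976.0

8976.0


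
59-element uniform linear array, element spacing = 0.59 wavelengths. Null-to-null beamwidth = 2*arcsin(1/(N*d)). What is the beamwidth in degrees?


1/(N*d) = 1/(59*0.59) = 0.028727
BW = 2*arcsin(0.028727) = 3.3 degrees

3.3 degrees


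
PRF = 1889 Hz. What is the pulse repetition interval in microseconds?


PRI = 1/1889 = 0.0005293806 s = 529.4 us

529.4 us


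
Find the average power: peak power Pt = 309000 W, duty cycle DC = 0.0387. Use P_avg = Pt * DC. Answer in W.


P_avg = 309000 * 0.0387 = 11958.3 W

11958.3 W


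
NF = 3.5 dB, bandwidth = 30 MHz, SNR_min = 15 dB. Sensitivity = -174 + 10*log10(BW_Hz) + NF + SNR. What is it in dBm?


10*log10(30000000.0) = 74.77
S = -174 + 74.77 + 3.5 + 15 = -80.7 dBm

-80.7 dBm


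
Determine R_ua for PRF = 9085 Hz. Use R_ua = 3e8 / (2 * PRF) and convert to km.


R_ua = 3e8 / (2 * 9085) = 16510.7 m = 16.5 km

16.5 km


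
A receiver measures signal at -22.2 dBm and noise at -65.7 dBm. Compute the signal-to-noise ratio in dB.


SNR = -22.2 - (-65.7) = 43.5 dB

43.5 dB


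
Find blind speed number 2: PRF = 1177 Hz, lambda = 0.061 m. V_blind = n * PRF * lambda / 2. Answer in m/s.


V_blind = 2 * 1177 * 0.061 / 2 = 71.8 m/s

71.8 m/s


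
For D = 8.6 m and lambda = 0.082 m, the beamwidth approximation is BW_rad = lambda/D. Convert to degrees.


BW_rad = 0.082 / 8.6 = 0.009535
BW_deg = 0.55 degrees

0.55 degrees


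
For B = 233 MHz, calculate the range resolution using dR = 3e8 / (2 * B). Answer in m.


dR = 3e8 / (2 * 233000000.0) = 0.64 m

0.64 m


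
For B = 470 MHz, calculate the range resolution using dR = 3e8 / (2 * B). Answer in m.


dR = 3e8 / (2 * 470000000.0) = 0.32 m

0.32 m


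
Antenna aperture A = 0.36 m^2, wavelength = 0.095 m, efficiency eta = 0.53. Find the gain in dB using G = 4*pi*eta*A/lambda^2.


G_linear = 4*pi*0.53*0.36/0.095^2 = 265.67
G_dB = 10*log10(265.67) = 24.2 dB

24.2 dB


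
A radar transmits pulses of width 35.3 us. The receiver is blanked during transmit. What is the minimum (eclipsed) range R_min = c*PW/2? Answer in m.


R_min = 3e8 * 35.3e-6 / 2 = 5295.0 m

5295.0 m


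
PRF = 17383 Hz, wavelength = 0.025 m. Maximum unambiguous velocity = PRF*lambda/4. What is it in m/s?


V_ua = 17383 * 0.025 / 4 = 108.6 m/s

108.6 m/s


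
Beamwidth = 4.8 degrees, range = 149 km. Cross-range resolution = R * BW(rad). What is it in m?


BW_rad = 0.083775804
CR = 149000 * 0.083775804 = 12482.6 m

12482.6 m


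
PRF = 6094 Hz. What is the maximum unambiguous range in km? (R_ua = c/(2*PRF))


R_ua = 3e8 / (2 * 6094) = 24614.4 m = 24.6 km

24.6 km


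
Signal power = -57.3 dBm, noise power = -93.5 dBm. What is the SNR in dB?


SNR = -57.3 - (-93.5) = 36.2 dB

36.2 dB


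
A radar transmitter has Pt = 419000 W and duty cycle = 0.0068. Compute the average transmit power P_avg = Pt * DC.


P_avg = 419000 * 0.0068 = 2849.2 W

2849.2 W


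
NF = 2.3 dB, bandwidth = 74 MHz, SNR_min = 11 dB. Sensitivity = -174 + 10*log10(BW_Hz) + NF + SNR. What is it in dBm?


10*log10(74000000.0) = 78.69
S = -174 + 78.69 + 2.3 + 11 = -82.0 dBm

-82.0 dBm


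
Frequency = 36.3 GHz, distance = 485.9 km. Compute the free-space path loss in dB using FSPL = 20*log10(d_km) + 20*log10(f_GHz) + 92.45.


20*log10(485.9) = 53.73
20*log10(36.3) = 31.2
FSPL = 177.4 dB

177.4 dB


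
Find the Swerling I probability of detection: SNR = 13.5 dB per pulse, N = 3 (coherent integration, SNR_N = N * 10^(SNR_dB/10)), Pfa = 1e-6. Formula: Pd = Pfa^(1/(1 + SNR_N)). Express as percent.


SNR_lin = 10^(13.5/10) = 22.38721
SNR_N = 3 * 22.38721 = 67.16163
1/(1 + SNR_N) = 1/68.16163 = 0.014671
Pd = (1e-6)^0.014671 = 0.81653
Pd = 81.7%

81.7%


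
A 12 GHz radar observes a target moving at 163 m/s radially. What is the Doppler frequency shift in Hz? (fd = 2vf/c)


fd = 2 * 163 * 12000000000.0 / 3e8 = 13040.0 Hz

13040.0 Hz


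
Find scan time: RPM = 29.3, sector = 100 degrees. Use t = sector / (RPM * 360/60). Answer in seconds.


t = 100 / (29.3 * 360) * 60 = 0.57 s

0.57 s


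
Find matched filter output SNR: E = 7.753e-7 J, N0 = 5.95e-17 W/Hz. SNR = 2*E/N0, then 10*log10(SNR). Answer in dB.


SNR_lin = 2 * 7.753e-7 / 5.95e-17 = 2.606e10
SNR_dB = 10*log10(2.606e10) = 104.2 dB

104.2 dB


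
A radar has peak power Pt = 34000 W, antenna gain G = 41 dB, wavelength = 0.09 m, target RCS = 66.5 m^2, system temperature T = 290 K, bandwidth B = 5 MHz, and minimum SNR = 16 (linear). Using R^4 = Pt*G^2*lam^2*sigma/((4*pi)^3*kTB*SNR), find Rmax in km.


G_lin = 10^(41/10) = 12589.254118
R^4 = 34000 * 12589.254118^2 * 0.09^2 * 66.5 / ((4*pi)^3 * 1.38e-23 * 290 * 5000000.0 * 16)
R^4 = 4.56866e21 m^4
R_max = (4.56866e21)^(1/4) = 259984.4 m = 260.0 km

260.0 km


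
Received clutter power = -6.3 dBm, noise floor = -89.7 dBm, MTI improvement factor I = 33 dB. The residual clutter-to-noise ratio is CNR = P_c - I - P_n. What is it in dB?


CNR = -6.3 - 33 - (-89.7) = 50.4 dB

50.4 dB


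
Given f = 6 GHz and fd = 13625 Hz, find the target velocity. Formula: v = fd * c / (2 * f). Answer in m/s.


v = 13625 * 3e8 / (2 * 6000000000.0) = 340.6 m/s

340.6 m/s


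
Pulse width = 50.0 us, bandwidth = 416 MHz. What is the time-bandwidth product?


TBP = 50.0 * 416 = 20800.0

20800.0


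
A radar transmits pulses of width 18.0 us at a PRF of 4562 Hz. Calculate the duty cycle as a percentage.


DC = 18.0e-6 * 4562 * 100 = 8.21%

8.21%


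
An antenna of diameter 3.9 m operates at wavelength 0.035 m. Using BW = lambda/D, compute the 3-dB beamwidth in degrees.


BW_rad = 0.035 / 3.9 = 0.008974
BW_deg = 0.51 degrees

0.51 degrees


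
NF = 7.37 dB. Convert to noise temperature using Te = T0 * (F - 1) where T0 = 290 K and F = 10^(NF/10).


NF_lin = 10^(7.37/10) = 5.457579
Te = 290 * (5.457579 - 1) = 1292.7 K

1292.7 K


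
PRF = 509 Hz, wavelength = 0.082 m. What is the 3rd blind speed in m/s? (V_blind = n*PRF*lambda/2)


V_blind = 3 * 509 * 0.082 / 2 = 62.6 m/s

62.6 m/s


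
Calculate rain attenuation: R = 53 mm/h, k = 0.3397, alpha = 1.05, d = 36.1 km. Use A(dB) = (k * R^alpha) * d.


gamma = 0.3397 * 53^1.05 = 21.957617 dB/km
A = 21.957617 * 36.1 = 792.67 dB

792.67 dB


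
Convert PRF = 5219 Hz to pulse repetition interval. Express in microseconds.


PRI = 1/5219 = 0.0001916076 s = 191.6 us

191.6 us


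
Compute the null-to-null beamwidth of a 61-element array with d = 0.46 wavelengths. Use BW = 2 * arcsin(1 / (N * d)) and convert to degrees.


1/(N*d) = 1/(61*0.46) = 0.035638
BW = 2*arcsin(0.035638) = 4.1 degrees

4.1 degrees


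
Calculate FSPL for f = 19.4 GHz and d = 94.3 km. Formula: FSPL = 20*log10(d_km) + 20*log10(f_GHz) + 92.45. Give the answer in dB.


20*log10(94.3) = 39.49
20*log10(19.4) = 25.76
FSPL = 157.7 dB

157.7 dB


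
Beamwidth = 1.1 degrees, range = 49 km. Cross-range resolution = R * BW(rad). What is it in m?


BW_rad = 0.019198622
CR = 49000 * 0.019198622 = 940.7 m

940.7 m


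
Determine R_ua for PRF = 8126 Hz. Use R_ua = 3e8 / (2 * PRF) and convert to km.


R_ua = 3e8 / (2 * 8126) = 18459.3 m = 18.5 km

18.5 km


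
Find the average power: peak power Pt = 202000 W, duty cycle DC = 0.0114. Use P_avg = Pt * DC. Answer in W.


P_avg = 202000 * 0.0114 = 2302.8 W

2302.8 W


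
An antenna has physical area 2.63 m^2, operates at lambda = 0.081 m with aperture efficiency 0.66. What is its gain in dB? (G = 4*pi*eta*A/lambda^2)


G_linear = 4*pi*0.66*2.63/0.081^2 = 3324.6
G_dB = 10*log10(3324.6) = 35.2 dB

35.2 dB


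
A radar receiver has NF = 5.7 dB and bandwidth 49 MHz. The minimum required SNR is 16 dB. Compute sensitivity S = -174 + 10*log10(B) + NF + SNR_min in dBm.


10*log10(49000000.0) = 76.9
S = -174 + 76.9 + 5.7 + 16 = -75.4 dBm

-75.4 dBm


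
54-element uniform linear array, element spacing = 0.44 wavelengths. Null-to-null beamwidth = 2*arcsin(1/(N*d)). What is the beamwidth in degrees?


1/(N*d) = 1/(54*0.44) = 0.042088
BW = 2*arcsin(0.042088) = 4.8 degrees

4.8 degrees


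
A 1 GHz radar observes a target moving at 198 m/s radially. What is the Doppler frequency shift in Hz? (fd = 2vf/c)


fd = 2 * 198 * 1000000000.0 / 3e8 = 1320.0 Hz

1320.0 Hz


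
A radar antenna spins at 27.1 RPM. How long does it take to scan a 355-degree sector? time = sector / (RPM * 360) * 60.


t = 355 / (27.1 * 360) * 60 = 2.18 s

2.18 s


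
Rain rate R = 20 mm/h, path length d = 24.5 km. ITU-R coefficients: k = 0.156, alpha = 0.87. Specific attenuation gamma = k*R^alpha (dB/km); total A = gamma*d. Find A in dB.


gamma = 0.156 * 20^0.87 = 2.11359 dB/km
A = 2.11359 * 24.5 = 51.78 dB

51.78 dB


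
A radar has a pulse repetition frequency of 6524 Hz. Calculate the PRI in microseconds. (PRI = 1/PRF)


PRI = 1/6524 = 0.0001532802 s = 153.3 us

153.3 us


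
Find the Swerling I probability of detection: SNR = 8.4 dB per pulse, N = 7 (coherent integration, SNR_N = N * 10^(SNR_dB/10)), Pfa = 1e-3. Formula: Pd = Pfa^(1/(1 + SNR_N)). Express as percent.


SNR_lin = 10^(8.4/10) = 6.91831
SNR_N = 7 * 6.91831 = 48.42817
1/(1 + SNR_N) = 1/49.42817 = 0.0202314
Pd = (1e-3)^0.0202314 = 0.86957
Pd = 87.0%

87.0%


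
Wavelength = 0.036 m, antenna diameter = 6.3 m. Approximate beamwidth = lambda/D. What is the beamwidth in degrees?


BW_rad = 0.036 / 6.3 = 0.005714
BW_deg = 0.33 degrees

0.33 degrees


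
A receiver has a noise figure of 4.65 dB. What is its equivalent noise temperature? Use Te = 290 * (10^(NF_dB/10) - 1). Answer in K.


NF_lin = 10^(4.65/10) = 2.917427
Te = 290 * (2.917427 - 1) = 556.1 K

556.1 K


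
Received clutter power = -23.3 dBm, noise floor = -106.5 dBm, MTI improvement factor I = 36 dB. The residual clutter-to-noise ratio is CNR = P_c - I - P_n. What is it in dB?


CNR = -23.3 - 36 - (-106.5) = 47.2 dB

47.2 dB


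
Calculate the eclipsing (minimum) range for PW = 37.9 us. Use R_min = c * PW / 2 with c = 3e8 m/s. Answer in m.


R_min = 3e8 * 37.9e-6 / 2 = 5685.0 m

5685.0 m


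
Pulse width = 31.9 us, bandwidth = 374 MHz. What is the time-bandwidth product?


TBP = 31.9 * 374 = 11930.6

11930.6


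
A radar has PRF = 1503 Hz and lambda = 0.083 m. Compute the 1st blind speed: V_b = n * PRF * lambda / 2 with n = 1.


V_blind = 1 * 1503 * 0.083 / 2 = 62.4 m/s

62.4 m/s


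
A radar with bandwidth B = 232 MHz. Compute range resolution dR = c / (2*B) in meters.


dR = 3e8 / (2 * 232000000.0) = 0.65 m

0.65 m


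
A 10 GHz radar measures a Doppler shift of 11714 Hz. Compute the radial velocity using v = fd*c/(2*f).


v = 11714 * 3e8 / (2 * 10000000000.0) = 175.7 m/s

175.7 m/s


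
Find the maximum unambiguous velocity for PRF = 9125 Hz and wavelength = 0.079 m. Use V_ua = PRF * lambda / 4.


V_ua = 9125 * 0.079 / 4 = 180.2 m/s

180.2 m/s


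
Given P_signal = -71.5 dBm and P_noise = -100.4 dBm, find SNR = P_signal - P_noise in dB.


SNR = -71.5 - (-100.4) = 28.9 dB

28.9 dB


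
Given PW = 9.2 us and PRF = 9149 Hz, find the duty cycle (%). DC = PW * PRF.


DC = 9.2e-6 * 9149 * 100 = 8.42%

8.42%


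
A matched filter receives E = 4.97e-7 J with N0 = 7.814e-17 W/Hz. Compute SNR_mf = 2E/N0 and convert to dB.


SNR_lin = 2 * 4.97e-7 / 7.814e-17 = 1.272e10
SNR_dB = 10*log10(1.272e10) = 101.0 dB

101.0 dB


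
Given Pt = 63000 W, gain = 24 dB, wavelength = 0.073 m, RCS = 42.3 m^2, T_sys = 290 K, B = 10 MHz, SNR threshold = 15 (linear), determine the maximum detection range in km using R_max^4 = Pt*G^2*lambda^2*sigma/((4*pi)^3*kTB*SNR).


G_lin = 10^(24/10) = 251.188643
R^4 = 63000 * 251.188643^2 * 0.073^2 * 42.3 / ((4*pi)^3 * 1.38e-23 * 290 * 10000000.0 * 15)
R^4 = 7.52192e17 m^4
R_max = (7.52192e17)^(1/4) = 29449.8 m = 29.4 km

29.4 km


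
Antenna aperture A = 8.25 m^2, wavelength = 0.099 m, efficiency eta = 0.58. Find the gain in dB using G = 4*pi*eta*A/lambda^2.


G_linear = 4*pi*0.58*8.25/0.099^2 = 6135.1
G_dB = 10*log10(6135.1) = 37.9 dB

37.9 dB


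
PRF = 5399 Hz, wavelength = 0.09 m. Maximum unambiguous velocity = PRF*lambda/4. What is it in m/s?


V_ua = 5399 * 0.09 / 4 = 121.5 m/s

121.5 m/s


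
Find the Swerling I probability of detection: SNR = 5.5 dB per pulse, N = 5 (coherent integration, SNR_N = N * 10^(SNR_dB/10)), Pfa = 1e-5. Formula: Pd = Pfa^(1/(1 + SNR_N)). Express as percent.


SNR_lin = 10^(5.5/10) = 3.54813
SNR_N = 5 * 3.54813 = 17.74065
1/(1 + SNR_N) = 1/18.74065 = 0.0533599
Pd = (1e-5)^0.0533599 = 0.541
Pd = 54.1%

54.1%


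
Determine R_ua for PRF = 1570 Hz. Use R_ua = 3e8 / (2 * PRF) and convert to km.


R_ua = 3e8 / (2 * 1570) = 95541.4 m = 95.5 km

95.5 km


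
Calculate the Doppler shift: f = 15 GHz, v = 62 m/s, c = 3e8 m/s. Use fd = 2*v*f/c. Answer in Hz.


fd = 2 * 62 * 15000000000.0 / 3e8 = 6200.0 Hz

6200.0 Hz


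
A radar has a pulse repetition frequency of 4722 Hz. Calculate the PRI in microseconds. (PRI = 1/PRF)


PRI = 1/4722 = 0.0002117747 s = 211.8 us

211.8 us


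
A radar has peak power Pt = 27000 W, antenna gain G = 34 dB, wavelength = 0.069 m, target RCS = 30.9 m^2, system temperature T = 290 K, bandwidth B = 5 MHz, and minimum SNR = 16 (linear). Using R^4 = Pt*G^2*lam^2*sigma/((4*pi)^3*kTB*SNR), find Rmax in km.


G_lin = 10^(34/10) = 2511.886432
R^4 = 27000 * 2511.886432^2 * 0.069^2 * 30.9 / ((4*pi)^3 * 1.38e-23 * 290 * 5000000.0 * 16)
R^4 = 3.94479e19 m^4
R_max = (3.94479e19)^(1/4) = 79251.2 m = 79.3 km

79.3 km


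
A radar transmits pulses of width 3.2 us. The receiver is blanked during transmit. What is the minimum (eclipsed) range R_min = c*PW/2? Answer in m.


R_min = 3e8 * 3.2e-6 / 2 = 480.0 m

480.0 m


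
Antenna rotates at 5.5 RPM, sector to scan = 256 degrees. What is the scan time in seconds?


t = 256 / (5.5 * 360) * 60 = 7.76 s

7.76 s


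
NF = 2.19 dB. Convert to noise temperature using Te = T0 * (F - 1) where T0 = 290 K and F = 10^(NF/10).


NF_lin = 10^(2.19/10) = 1.65577
Te = 290 * (1.65577 - 1) = 190.2 K

190.2 K


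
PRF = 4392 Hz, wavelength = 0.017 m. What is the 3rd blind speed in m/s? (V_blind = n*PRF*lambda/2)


V_blind = 3 * 4392 * 0.017 / 2 = 112.0 m/s

112.0 m/s


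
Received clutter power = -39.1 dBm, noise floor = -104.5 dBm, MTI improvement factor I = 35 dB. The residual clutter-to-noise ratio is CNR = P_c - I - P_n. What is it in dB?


CNR = -39.1 - 35 - (-104.5) = 30.4 dB

30.4 dB


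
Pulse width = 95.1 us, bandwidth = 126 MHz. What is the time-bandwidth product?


TBP = 95.1 * 126 = 11982.6

11982.6


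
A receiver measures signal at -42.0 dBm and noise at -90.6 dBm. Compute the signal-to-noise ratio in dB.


SNR = -42.0 - (-90.6) = 48.6 dB

48.6 dB


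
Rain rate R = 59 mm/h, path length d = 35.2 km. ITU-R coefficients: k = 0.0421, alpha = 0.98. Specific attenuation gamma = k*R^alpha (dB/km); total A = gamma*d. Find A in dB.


gamma = 0.0421 * 59^0.98 = 2.289376 dB/km
A = 2.289376 * 35.2 = 80.59 dB

80.59 dB


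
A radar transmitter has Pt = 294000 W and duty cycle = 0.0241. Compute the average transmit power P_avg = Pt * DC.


P_avg = 294000 * 0.0241 = 7085.4 W

7085.4 W


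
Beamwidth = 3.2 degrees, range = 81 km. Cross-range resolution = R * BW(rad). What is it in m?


BW_rad = 0.055850536
CR = 81000 * 0.055850536 = 4523.9 m

4523.9 m


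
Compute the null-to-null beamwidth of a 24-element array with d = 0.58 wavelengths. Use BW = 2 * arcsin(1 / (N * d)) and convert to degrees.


1/(N*d) = 1/(24*0.58) = 0.071839
BW = 2*arcsin(0.071839) = 8.2 degrees

8.2 degrees


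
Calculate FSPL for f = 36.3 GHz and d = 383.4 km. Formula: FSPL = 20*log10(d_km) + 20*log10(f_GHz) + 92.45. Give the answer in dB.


20*log10(383.4) = 51.67
20*log10(36.3) = 31.2
FSPL = 175.3 dB

175.3 dB


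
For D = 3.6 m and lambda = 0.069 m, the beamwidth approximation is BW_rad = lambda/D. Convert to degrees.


BW_rad = 0.069 / 3.6 = 0.019167
BW_deg = 1.1 degrees

1.1 degrees


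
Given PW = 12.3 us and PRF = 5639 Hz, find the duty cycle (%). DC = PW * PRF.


DC = 12.3e-6 * 5639 * 100 = 6.94%

6.94%


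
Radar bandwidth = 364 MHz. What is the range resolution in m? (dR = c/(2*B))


dR = 3e8 / (2 * 364000000.0) = 0.41 m

0.41 m


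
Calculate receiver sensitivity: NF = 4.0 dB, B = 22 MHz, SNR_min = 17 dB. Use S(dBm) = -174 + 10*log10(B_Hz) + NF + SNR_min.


10*log10(22000000.0) = 73.42
S = -174 + 73.42 + 4.0 + 17 = -79.6 dBm

-79.6 dBm


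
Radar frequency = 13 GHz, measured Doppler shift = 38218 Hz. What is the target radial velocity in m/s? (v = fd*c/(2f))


v = 38218 * 3e8 / (2 * 13000000000.0) = 441.0 m/s

441.0 m/s


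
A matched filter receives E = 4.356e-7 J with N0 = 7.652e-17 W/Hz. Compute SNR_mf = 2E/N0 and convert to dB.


SNR_lin = 2 * 4.356e-7 / 7.652e-17 = 1.139e10
SNR_dB = 10*log10(1.139e10) = 100.6 dB

100.6 dB


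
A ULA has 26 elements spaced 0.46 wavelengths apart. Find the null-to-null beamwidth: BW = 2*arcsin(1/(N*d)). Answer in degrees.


1/(N*d) = 1/(26*0.46) = 0.083612
BW = 2*arcsin(0.083612) = 9.6 degrees

9.6 degrees


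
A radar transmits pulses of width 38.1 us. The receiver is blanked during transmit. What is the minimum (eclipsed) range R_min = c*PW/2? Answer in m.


R_min = 3e8 * 38.1e-6 / 2 = 5715.0 m

5715.0 m


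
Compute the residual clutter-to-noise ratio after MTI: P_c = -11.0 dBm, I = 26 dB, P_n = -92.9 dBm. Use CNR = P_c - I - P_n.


CNR = -11.0 - 26 - (-92.9) = 55.9 dB

55.9 dB


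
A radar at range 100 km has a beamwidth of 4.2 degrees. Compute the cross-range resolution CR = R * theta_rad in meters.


BW_rad = 0.073303829
CR = 100000 * 0.073303829 = 7330.4 m

7330.4 m


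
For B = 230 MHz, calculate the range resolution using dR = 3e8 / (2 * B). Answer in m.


dR = 3e8 / (2 * 230000000.0) = 0.65 m

0.65 m


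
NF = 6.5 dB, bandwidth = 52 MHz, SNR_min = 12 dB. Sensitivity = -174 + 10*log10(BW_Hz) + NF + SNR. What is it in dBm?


10*log10(52000000.0) = 77.16
S = -174 + 77.16 + 6.5 + 12 = -78.3 dBm

-78.3 dBm


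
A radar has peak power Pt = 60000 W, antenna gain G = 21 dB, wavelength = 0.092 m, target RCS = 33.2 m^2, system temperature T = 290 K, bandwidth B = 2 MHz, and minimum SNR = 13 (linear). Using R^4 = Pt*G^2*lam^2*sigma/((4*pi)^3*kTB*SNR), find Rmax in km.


G_lin = 10^(21/10) = 125.892541
R^4 = 60000 * 125.892541^2 * 0.092^2 * 33.2 / ((4*pi)^3 * 1.38e-23 * 290 * 2000000.0 * 13)
R^4 = 1.29415e18 m^4
R_max = (1.29415e18)^(1/4) = 33728.4 m = 33.7 km

33.7 km


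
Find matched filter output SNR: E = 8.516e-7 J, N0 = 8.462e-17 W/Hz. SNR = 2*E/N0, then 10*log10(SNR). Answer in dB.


SNR_lin = 2 * 8.516e-7 / 8.462e-17 = 2.013e10
SNR_dB = 10*log10(2.013e10) = 103.0 dB

103.0 dB


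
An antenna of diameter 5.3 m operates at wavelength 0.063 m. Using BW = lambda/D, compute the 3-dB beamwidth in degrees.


BW_rad = 0.063 / 5.3 = 0.011887
BW_deg = 0.68 degrees

0.68 degrees


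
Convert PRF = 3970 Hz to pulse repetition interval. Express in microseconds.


PRI = 1/3970 = 0.0002518892 s = 251.9 us

251.9 us


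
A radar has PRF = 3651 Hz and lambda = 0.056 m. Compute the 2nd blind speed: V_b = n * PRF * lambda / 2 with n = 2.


V_blind = 2 * 3651 * 0.056 / 2 = 204.5 m/s

204.5 m/s


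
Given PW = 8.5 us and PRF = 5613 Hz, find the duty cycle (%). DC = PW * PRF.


DC = 8.5e-6 * 5613 * 100 = 4.77%

4.77%


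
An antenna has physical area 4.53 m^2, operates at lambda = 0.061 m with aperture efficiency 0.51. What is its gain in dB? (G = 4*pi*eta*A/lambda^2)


G_linear = 4*pi*0.51*4.53/0.061^2 = 7802.23
G_dB = 10*log10(7802.23) = 38.9 dB

38.9 dB


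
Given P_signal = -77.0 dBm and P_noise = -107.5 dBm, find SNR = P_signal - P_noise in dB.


SNR = -77.0 - (-107.5) = 30.5 dB

30.5 dB


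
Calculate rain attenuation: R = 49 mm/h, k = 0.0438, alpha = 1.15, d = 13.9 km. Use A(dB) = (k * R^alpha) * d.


gamma = 0.0438 * 49^1.15 = 3.847686 dB/km
A = 3.847686 * 13.9 = 53.48 dB

53.48 dB


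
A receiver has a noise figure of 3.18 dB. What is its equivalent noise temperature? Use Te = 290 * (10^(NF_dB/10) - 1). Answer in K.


NF_lin = 10^(3.18/10) = 2.079697
Te = 290 * (2.079697 - 1) = 313.1 K

313.1 K


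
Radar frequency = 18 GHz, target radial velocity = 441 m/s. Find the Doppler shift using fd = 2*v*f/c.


fd = 2 * 441 * 18000000000.0 / 3e8 = 52920.0 Hz

52920.0 Hz


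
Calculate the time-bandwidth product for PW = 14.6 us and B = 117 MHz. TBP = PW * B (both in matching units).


TBP = 14.6 * 117 = 1708.2

1708.2


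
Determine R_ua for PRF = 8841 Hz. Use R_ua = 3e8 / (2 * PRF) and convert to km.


R_ua = 3e8 / (2 * 8841) = 16966.4 m = 17.0 km

17.0 km


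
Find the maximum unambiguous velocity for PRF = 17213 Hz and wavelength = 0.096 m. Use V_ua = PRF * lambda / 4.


V_ua = 17213 * 0.096 / 4 = 413.1 m/s

413.1 m/s
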